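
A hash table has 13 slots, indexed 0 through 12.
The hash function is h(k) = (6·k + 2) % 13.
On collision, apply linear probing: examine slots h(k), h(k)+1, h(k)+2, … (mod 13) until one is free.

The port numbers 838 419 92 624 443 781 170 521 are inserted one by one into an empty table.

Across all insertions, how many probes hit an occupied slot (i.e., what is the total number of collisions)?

838 hashes to 12; slot 12 is free => place at 12.
419 hashes to 7; slot 7 is free => place at 7.
92 hashes to 8; slot 8 is free => place at 8.
624 hashes to 2; slot 2 is free => place at 2.
443 hashes to 8; 8 taken => place at 9.
781 hashes to 8; 8,9 taken => place at 10.
170 hashes to 8; 8,9,10 taken => place at 11.
521 hashes to 8; 8,9,10,11,12 taken => place at 0.
Table: [521, ., 624, ., ., ., ., 419, 92, 443, 781, 170, 838]

11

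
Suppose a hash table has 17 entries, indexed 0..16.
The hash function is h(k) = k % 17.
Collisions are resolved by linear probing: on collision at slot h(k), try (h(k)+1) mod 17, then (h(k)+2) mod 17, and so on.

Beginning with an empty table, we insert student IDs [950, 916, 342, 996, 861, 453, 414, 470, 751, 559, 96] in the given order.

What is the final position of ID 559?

0

950 hashes to 15; slot 15 is free => place at 15.
916 hashes to 15; 15 taken => place at 16.
342 hashes to 2; slot 2 is free => place at 2.
996 hashes to 10; slot 10 is free => place at 10.
861 hashes to 11; slot 11 is free => place at 11.
453 hashes to 11; 11 taken => place at 12.
414 hashes to 6; slot 6 is free => place at 6.
470 hashes to 11; 11,12 taken => place at 13.
751 hashes to 3; slot 3 is free => place at 3.
559 hashes to 15; 15,16 taken => place at 0.
96 hashes to 11; 11,12,13 taken => place at 14.
Table: [559, —, 342, 751, —, —, 414, —, —, —, 996, 861, 453, 470, 96, 950, 916]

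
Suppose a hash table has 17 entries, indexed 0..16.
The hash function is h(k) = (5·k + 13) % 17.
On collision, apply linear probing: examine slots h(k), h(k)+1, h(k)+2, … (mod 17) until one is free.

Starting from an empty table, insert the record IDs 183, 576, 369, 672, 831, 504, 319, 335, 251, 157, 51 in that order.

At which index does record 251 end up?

183: h=10 => slot 10
576: h=3 => slot 3
369: h=5 => slot 5
672: h=7 => slot 7
831: h=3, probe 3,4 => slot 4
504: h=0 => slot 0
319: h=10, probe 10,11 => slot 11
335: h=5, probe 5,6 => slot 6
251: h=10, probe 10,11,12 => slot 12
157: h=16 => slot 16
51: h=13 => slot 13
Table: [504, -, -, 576, 831, 369, 335, 672, -, -, 183, 319, 251, 51, -, -, 157]

12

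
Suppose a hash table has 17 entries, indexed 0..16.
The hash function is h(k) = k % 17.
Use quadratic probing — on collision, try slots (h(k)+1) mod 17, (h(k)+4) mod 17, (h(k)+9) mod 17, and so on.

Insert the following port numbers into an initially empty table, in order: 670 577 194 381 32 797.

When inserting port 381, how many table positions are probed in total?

3

Insert 670: h=7, slot 7 empty => index 7.
Insert 577: h=16, slot 16 empty => index 16.
Insert 194: h=7, slot 7 occupied => index 8.
Insert 381: h=7, slots 7,8 occupied => index 11.
Insert 32: h=15, slot 15 empty => index 15.
Insert 797: h=15, slots 15,16 occupied => index 2.
Table: [., ., 797, ., ., ., ., 670, 194, ., ., 381, ., ., ., 32, 577]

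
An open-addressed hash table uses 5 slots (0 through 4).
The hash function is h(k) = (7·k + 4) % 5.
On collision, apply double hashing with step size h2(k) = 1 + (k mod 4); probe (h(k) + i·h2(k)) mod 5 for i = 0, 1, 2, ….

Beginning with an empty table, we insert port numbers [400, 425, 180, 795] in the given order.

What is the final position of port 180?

0

400: h=4 → slot 4
425: h=4, h2=2, probe 4,1 → slot 1
180: h=4, h2=1, probe 4,0 → slot 0
795: h=4, h2=4, probe 4,3 → slot 3
Table: [180, 425, -, 795, 400]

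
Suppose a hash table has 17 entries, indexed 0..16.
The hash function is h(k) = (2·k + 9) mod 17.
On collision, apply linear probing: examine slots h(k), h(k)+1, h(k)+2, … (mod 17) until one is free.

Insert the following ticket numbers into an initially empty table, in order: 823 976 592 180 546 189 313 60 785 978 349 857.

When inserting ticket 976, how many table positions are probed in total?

2

Insert 823: h=6, slot 6 empty -> index 6.
Insert 976: h=6, slot 6 occupied -> index 7.
Insert 592: h=3, slot 3 empty -> index 3.
Insert 180: h=12, slot 12 empty -> index 12.
Insert 546: h=13, slot 13 empty -> index 13.
Insert 189: h=13, slot 13 occupied -> index 14.
Insert 313: h=6, slots 6,7 occupied -> index 8.
Insert 60: h=10, slot 10 empty -> index 10.
Insert 785: h=15, slot 15 empty -> index 15.
Insert 978: h=10, slot 10 occupied -> index 11.
Insert 349: h=10, slots 10,11,12,13,14,15 occupied -> index 16.
Insert 857: h=6, slots 6,7,8 occupied -> index 9.
Table: [-, -, -, 592, -, -, 823, 976, 313, 857, 60, 978, 180, 546, 189, 785, 349]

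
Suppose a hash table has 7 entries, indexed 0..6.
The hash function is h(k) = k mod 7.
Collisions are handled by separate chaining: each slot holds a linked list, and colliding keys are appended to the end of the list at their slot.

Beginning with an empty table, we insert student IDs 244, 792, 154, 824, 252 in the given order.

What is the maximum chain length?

2

244 -> bucket 6
792 -> bucket 1
154 -> bucket 0
824 -> bucket 5
252 -> bucket 0 (collision)
Final buckets:
0: 154 -> 252
1: 792
2: ∅
3: ∅
4: ∅
5: 824
6: 244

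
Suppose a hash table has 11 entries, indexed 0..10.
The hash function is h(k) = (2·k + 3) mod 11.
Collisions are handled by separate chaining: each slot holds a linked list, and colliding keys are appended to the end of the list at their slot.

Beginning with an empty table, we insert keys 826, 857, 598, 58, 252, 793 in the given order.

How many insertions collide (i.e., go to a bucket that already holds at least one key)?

826 → bucket 5
857 → bucket 1
598 → bucket 0
58 → bucket 9
252 → bucket 1 (collision)
793 → bucket 5 (collision)
Final buckets:
0: 598
1: 857 -> 252
2: _
3: _
4: _
5: 826 -> 793
6: _
7: _
8: _
9: 58
10: _

2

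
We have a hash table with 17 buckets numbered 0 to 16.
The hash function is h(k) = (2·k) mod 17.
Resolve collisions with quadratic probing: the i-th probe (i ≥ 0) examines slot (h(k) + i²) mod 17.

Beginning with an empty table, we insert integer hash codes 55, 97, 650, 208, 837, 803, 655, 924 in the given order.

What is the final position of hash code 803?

16

Insert 55: h=8, slot 8 empty -> index 8.
Insert 97: h=7, slot 7 empty -> index 7.
Insert 650: h=8, slot 8 occupied -> index 9.
Insert 208: h=8, slots 8,9 occupied -> index 12.
Insert 837: h=8, slots 8,9,12 occupied -> index 0.
Insert 803: h=8, slots 8,9,12,0,7 occupied -> index 16.
Insert 655: h=1, slot 1 empty -> index 1.
Insert 924: h=12, slot 12 occupied -> index 13.
Table: [837, 655, ., ., ., ., ., 97, 55, 650, ., ., 208, 924, ., ., 803]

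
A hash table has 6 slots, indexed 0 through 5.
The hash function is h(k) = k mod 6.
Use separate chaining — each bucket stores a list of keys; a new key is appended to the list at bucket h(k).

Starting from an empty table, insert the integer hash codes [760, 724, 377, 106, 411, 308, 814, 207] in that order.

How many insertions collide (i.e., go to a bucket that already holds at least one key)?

4

760 -> bucket 4
724 -> bucket 4 (collision)
377 -> bucket 5
106 -> bucket 4 (collision)
411 -> bucket 3
308 -> bucket 2
814 -> bucket 4 (collision)
207 -> bucket 3 (collision)
Final buckets:
0: _
1: _
2: 308
3: 411 -> 207
4: 760 -> 724 -> 106 -> 814
5: 377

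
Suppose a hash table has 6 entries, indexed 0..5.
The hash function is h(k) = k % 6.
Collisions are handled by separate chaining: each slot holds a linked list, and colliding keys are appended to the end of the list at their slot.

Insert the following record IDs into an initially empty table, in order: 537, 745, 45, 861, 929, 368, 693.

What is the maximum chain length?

4

537 → bucket 3
745 → bucket 1
45 → bucket 3 (collision)
861 → bucket 3 (collision)
929 → bucket 5
368 → bucket 2
693 → bucket 3 (collision)
Final buckets:
0: -
1: 745
2: 368
3: 537 -> 45 -> 861 -> 693
4: -
5: 929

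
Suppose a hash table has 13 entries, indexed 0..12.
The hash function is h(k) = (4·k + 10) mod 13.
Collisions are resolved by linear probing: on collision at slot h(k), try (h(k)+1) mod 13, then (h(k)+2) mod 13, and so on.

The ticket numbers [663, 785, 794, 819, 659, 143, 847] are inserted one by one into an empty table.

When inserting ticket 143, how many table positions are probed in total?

663 hashes to 10; slot 10 is free → place at 10.
785 hashes to 4; slot 4 is free → place at 4.
794 hashes to 1; slot 1 is free → place at 1.
819 hashes to 10; 10 taken → place at 11.
659 hashes to 7; slot 7 is free → place at 7.
143 hashes to 10; 10,11 taken → place at 12.
847 hashes to 5; slot 5 is free → place at 5.
Table: [—, 794, —, —, 785, 847, —, 659, —, —, 663, 819, 143]

3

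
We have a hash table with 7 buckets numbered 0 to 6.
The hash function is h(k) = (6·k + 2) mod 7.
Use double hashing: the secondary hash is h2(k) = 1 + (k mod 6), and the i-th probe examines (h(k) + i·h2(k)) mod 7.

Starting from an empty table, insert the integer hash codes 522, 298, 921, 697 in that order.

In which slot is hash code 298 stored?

522 hashes to 5; slot 5 is free → place at 5.
298 hashes to 5, h2=5; 5 taken → place at 3.
921 hashes to 5, h2=4; 5 taken → place at 2.
697 hashes to 5, h2=2; 5 taken → place at 0.
Table: [697, -, 921, 298, -, 522, -]

3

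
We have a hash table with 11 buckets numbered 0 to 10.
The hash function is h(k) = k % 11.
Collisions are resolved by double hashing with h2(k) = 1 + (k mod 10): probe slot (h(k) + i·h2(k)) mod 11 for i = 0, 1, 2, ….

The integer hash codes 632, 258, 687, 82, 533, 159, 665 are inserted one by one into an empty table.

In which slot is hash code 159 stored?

Insert 632: h=5, slot 5 empty → index 5.
Insert 258: h=5, h2=9, slot 5 occupied → index 3.
Insert 687: h=5, h2=8, slot 5 occupied → index 2.
Insert 82: h=5, h2=3, slot 5 occupied → index 8.
Insert 533: h=5, h2=4, slot 5 occupied → index 9.
Insert 159: h=5, h2=10, slot 5 occupied → index 4.
Insert 665: h=5, h2=6, slot 5 occupied → index 0.
Table: [665, ∅, 687, 258, 159, 632, ∅, ∅, 82, 533, ∅]

4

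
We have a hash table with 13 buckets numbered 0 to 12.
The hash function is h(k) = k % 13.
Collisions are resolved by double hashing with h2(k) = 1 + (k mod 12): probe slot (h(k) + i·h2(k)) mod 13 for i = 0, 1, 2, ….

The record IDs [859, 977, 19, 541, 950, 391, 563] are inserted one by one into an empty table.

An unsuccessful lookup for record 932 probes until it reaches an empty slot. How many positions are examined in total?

2

859 hashes to 1; slot 1 is free -> place at 1.
977 hashes to 2; slot 2 is free -> place at 2.
19 hashes to 6; slot 6 is free -> place at 6.
541 hashes to 8; slot 8 is free -> place at 8.
950 hashes to 1, h2=3; 1 taken -> place at 4.
391 hashes to 1, h2=8; 1 taken -> place at 9.
563 hashes to 4, h2=12; 4 taken -> place at 3.
Table: [_, 859, 977, 563, 950, _, 19, _, 541, 391, _, _, _]
Lookup 932: h=9, h2=9, probe 9,5 → slot 5 empty, not found.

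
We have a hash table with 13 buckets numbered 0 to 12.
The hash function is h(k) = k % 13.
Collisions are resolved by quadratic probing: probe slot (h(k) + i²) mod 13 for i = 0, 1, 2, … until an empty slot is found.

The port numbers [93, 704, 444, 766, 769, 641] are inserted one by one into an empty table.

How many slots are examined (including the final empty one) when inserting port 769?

93: h=2 → slot 2
704: h=2, probe 2,3 → slot 3
444: h=2, probe 2,3,6 → slot 6
766: h=12 → slot 12
769: h=2, probe 2,3,6,11 → slot 11
641: h=4 → slot 4
Table: [-, -, 93, 704, 641, -, 444, -, -, -, -, 769, 766]

4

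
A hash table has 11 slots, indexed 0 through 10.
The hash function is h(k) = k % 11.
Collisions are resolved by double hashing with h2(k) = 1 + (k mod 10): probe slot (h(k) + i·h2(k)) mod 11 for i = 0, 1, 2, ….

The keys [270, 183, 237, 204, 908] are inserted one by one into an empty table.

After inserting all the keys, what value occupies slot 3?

Insert 270: h=6, slot 6 empty -> index 6.
Insert 183: h=7, slot 7 empty -> index 7.
Insert 237: h=6, h2=8, slot 6 occupied -> index 3.
Insert 204: h=6, h2=5, slot 6 occupied -> index 0.
Insert 908: h=6, h2=9, slot 6 occupied -> index 4.
Table: [204, —, —, 237, 908, —, 270, 183, —, —, —]

237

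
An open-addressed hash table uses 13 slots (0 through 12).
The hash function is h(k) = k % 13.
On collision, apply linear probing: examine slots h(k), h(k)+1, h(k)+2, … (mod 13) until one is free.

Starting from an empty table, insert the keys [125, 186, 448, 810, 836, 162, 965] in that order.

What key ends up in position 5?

810

125 hashes to 8; slot 8 is free -> place at 8.
186 hashes to 4; slot 4 is free -> place at 4.
448 hashes to 6; slot 6 is free -> place at 6.
810 hashes to 4; 4 taken -> place at 5.
836 hashes to 4; 4,5,6 taken -> place at 7.
162 hashes to 6; 6,7,8 taken -> place at 9.
965 hashes to 3; slot 3 is free -> place at 3.
Table: [., ., ., 965, 186, 810, 448, 836, 125, 162, ., ., .]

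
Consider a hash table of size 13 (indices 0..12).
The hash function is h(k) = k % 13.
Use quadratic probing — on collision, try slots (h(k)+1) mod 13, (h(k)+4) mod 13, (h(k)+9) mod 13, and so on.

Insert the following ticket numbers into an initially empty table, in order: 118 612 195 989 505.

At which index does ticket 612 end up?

118: h=1 -> slot 1
612: h=1, probe 1,2 -> slot 2
195: h=0 -> slot 0
989: h=1, probe 1,2,5 -> slot 5
505: h=11 -> slot 11
Table: [195, 118, 612, -, -, 989, -, -, -, -, -, 505, -]

2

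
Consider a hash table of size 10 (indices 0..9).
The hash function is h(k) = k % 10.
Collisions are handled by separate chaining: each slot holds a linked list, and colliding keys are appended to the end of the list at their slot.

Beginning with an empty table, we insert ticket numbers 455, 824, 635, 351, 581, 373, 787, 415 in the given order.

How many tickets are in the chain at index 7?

Insert 455: h=5, bucket 5 empty → new chain.
Insert 824: h=4, bucket 4 empty → new chain.
Insert 635: h=5, bucket 5 nonempty → append to chain.
Insert 351: h=1, bucket 1 empty → new chain.
Insert 581: h=1, bucket 1 nonempty → append to chain.
Insert 373: h=3, bucket 3 empty → new chain.
Insert 787: h=7, bucket 7 empty → new chain.
Insert 415: h=5, bucket 5 nonempty → append to chain.
Final buckets:
0: .
1: 351 -> 581
2: .
3: 373
4: 824
5: 455 -> 635 -> 415
6: .
7: 787
8: .
9: .

1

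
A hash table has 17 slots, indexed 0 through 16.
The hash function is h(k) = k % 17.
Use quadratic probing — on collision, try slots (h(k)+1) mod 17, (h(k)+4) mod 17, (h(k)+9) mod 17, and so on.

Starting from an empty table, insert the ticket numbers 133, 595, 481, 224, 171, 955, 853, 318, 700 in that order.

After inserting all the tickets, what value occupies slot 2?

700

Insert 133: h=14, slot 14 empty -> index 14.
Insert 595: h=0, slot 0 empty -> index 0.
Insert 481: h=5, slot 5 empty -> index 5.
Insert 224: h=3, slot 3 empty -> index 3.
Insert 171: h=1, slot 1 empty -> index 1.
Insert 955: h=3, slot 3 occupied -> index 4.
Insert 853: h=3, slots 3,4 occupied -> index 7.
Insert 318: h=12, slot 12 empty -> index 12.
Insert 700: h=3, slots 3,4,7,12 occupied -> index 2.
Table: [595, 171, 700, 224, 955, 481, _, 853, _, _, _, _, 318, _, 133, _, _]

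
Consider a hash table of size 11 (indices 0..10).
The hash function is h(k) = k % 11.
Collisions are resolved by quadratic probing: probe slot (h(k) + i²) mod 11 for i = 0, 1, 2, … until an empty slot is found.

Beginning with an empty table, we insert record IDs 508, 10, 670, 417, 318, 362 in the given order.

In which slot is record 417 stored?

3

508: h=2 → slot 2
10: h=10 → slot 10
670: h=10, probe 10,0 → slot 0
417: h=10, probe 10,0,3 → slot 3
318: h=10, probe 10,0,3,8 → slot 8
362: h=10, probe 10,0,3,8,4 → slot 4
Table: [670, ., 508, 417, 362, ., ., ., 318, ., 10]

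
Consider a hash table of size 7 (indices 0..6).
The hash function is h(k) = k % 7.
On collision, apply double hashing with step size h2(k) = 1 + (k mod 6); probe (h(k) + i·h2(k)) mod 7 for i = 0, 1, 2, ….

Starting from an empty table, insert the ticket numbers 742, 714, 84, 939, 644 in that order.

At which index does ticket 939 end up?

742: h=0 => slot 0
714: h=0, h2=1, probe 0,1 => slot 1
84: h=0, h2=1, probe 0,1,2 => slot 2
939: h=1, h2=4, probe 1,5 => slot 5
644: h=0, h2=3, probe 0,3 => slot 3
Table: [742, 714, 84, 644, ∅, 939, ∅]

5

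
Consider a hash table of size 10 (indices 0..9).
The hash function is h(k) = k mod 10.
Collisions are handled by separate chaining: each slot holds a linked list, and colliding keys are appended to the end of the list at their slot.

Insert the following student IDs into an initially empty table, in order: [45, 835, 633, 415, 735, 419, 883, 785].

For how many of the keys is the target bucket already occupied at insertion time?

Insert 45: h=5, bucket 5 empty -> new chain.
Insert 835: h=5, bucket 5 nonempty -> append to chain.
Insert 633: h=3, bucket 3 empty -> new chain.
Insert 415: h=5, bucket 5 nonempty -> append to chain.
Insert 735: h=5, bucket 5 nonempty -> append to chain.
Insert 419: h=9, bucket 9 empty -> new chain.
Insert 883: h=3, bucket 3 nonempty -> append to chain.
Insert 785: h=5, bucket 5 nonempty -> append to chain.
Final buckets:
0: .
1: .
2: .
3: 633 -> 883
4: .
5: 45 -> 835 -> 415 -> 735 -> 785
6: .
7: .
8: .
9: 419

5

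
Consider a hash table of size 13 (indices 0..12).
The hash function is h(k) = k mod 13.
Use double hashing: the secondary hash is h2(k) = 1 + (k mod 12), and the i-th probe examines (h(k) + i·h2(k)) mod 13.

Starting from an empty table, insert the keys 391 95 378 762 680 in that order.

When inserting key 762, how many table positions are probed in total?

2

Insert 391: h=1, slot 1 empty → index 1.
Insert 95: h=4, slot 4 empty → index 4.
Insert 378: h=1, h2=7, slot 1 occupied → index 8.
Insert 762: h=8, h2=7, slot 8 occupied → index 2.
Insert 680: h=4, h2=9, slot 4 occupied → index 0.
Table: [680, 391, 762, ∅, 95, ∅, ∅, ∅, 378, ∅, ∅, ∅, ∅]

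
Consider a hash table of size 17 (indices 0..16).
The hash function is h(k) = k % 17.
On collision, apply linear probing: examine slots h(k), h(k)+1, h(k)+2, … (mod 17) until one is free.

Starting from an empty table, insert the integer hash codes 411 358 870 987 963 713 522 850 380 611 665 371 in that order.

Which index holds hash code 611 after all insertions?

5

411 hashes to 3; slot 3 is free → place at 3.
358 hashes to 1; slot 1 is free → place at 1.
870 hashes to 3; 3 taken → place at 4.
987 hashes to 1; 1 taken → place at 2.
963 hashes to 11; slot 11 is free → place at 11.
713 hashes to 16; slot 16 is free → place at 16.
522 hashes to 12; slot 12 is free → place at 12.
850 hashes to 0; slot 0 is free → place at 0.
380 hashes to 6; slot 6 is free → place at 6.
611 hashes to 16; 16,0,1,2,3,4 taken → place at 5.
665 hashes to 2; 2,3,4,5,6 taken → place at 7.
371 hashes to 14; slot 14 is free → place at 14.
Table: [850, 358, 987, 411, 870, 611, 380, 665, —, —, —, 963, 522, —, 371, —, 713]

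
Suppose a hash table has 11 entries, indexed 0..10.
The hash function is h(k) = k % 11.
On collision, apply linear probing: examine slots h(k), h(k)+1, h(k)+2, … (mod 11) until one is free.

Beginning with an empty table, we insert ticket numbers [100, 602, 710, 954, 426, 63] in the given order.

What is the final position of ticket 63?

0

100 hashes to 1; slot 1 is free → place at 1.
602 hashes to 8; slot 8 is free → place at 8.
710 hashes to 6; slot 6 is free → place at 6.
954 hashes to 8; 8 taken → place at 9.
426 hashes to 8; 8,9 taken → place at 10.
63 hashes to 8; 8,9,10 taken → place at 0.
Table: [63, 100, -, -, -, -, 710, -, 602, 954, 426]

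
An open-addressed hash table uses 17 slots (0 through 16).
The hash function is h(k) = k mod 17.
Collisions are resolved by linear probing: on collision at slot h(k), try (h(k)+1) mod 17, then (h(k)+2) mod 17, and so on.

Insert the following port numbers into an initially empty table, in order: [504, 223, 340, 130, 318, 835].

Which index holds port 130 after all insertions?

504: h=11 => slot 11
223: h=2 => slot 2
340: h=0 => slot 0
130: h=11, probe 11,12 => slot 12
318: h=12, probe 12,13 => slot 13
835: h=2, probe 2,3 => slot 3
Table: [340, ∅, 223, 835, ∅, ∅, ∅, ∅, ∅, ∅, ∅, 504, 130, 318, ∅, ∅, ∅]

12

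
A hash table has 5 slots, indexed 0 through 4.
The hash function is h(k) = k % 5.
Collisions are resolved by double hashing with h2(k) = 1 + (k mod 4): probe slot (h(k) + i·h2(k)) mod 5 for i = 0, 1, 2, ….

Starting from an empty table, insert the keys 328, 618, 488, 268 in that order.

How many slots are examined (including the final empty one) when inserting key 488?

328 hashes to 3; slot 3 is free => place at 3.
618 hashes to 3, h2=3; 3 taken => place at 1.
488 hashes to 3, h2=1; 3 taken => place at 4.
268 hashes to 3, h2=1; 3,4 taken => place at 0.
Table: [268, 618, —, 328, 488]

2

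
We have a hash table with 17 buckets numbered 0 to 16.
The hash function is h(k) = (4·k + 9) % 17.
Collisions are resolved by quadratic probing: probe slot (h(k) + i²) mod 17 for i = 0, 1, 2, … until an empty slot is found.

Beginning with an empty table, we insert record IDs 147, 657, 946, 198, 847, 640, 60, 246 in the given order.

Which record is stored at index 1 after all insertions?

640

147: h=2 → slot 2
657: h=2, probe 2,3 → slot 3
946: h=2, probe 2,3,6 → slot 6
198: h=2, probe 2,3,6,11 → slot 11
847: h=14 → slot 14
640: h=2, probe 2,3,6,11,1 → slot 1
60: h=11, probe 11,12 → slot 12
246: h=7 → slot 7
Table: [∅, 640, 147, 657, ∅, ∅, 946, 246, ∅, ∅, ∅, 198, 60, ∅, 847, ∅, ∅]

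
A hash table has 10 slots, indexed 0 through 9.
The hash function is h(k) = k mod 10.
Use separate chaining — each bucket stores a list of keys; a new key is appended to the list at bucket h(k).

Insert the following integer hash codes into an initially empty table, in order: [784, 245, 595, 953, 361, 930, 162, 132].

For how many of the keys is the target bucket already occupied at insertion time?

2

784 -> bucket 4
245 -> bucket 5
595 -> bucket 5 (collision)
953 -> bucket 3
361 -> bucket 1
930 -> bucket 0
162 -> bucket 2
132 -> bucket 2 (collision)
Final buckets:
0: 930
1: 361
2: 162 -> 132
3: 953
4: 784
5: 245 -> 595
6: _
7: _
8: _
9: _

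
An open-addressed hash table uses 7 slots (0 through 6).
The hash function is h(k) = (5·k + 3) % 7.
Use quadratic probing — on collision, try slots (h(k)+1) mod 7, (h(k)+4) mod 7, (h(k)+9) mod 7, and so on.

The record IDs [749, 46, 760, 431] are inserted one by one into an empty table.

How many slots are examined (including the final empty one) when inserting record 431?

749 hashes to 3; slot 3 is free → place at 3.
46 hashes to 2; slot 2 is free → place at 2.
760 hashes to 2; 2,3 taken → place at 6.
431 hashes to 2; 2,3,6 taken → place at 4.
Table: [∅, ∅, 46, 749, 431, ∅, 760]

4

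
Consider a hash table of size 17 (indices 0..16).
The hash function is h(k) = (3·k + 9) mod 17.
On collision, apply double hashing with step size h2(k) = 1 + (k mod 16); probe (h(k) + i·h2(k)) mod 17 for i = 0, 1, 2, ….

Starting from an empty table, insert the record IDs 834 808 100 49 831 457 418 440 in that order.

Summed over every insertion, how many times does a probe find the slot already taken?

7

834: h=12 -> slot 12
808: h=2 -> slot 2
100: h=3 -> slot 3
49: h=3, h2=2, probe 3,5 -> slot 5
831: h=3, h2=16, probe 3,2,1 -> slot 1
457: h=3, h2=10, probe 3,13 -> slot 13
418: h=5, h2=3, probe 5,8 -> slot 8
440: h=3, h2=9, probe 3,12,4 -> slot 4
Table: [∅, 831, 808, 100, 440, 49, ∅, ∅, 418, ∅, ∅, ∅, 834, 457, ∅, ∅, ∅]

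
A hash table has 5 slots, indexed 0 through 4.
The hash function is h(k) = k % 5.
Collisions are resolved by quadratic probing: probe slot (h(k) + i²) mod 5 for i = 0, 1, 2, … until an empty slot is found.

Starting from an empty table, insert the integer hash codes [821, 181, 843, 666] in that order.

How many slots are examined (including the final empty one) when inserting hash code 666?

821: h=1 => slot 1
181: h=1, probe 1,2 => slot 2
843: h=3 => slot 3
666: h=1, probe 1,2,0 => slot 0
Table: [666, 821, 181, 843, —]

3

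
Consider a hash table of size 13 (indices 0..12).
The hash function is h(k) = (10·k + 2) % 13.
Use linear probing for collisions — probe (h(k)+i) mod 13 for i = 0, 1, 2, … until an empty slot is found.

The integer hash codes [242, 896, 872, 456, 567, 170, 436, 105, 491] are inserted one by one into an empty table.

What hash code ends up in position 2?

105

242 hashes to 4; slot 4 is free -> place at 4.
896 hashes to 5; slot 5 is free -> place at 5.
872 hashes to 12; slot 12 is free -> place at 12.
456 hashes to 12; 12 taken -> place at 0.
567 hashes to 4; 4,5 taken -> place at 6.
170 hashes to 12; 12,0 taken -> place at 1.
436 hashes to 7; slot 7 is free -> place at 7.
105 hashes to 12; 12,0,1 taken -> place at 2.
491 hashes to 11; slot 11 is free -> place at 11.
Table: [456, 170, 105, ., 242, 896, 567, 436, ., ., ., 491, 872]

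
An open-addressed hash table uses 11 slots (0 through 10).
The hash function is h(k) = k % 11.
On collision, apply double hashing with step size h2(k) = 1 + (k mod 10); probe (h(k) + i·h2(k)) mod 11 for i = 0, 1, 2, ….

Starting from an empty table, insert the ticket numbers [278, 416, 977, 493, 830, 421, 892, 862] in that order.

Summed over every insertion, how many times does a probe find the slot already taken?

4

278 hashes to 3; slot 3 is free -> place at 3.
416 hashes to 9; slot 9 is free -> place at 9.
977 hashes to 9, h2=8; 9 taken -> place at 6.
493 hashes to 9, h2=4; 9 taken -> place at 2.
830 hashes to 5; slot 5 is free -> place at 5.
421 hashes to 3, h2=2; 3,5 taken -> place at 7.
892 hashes to 1; slot 1 is free -> place at 1.
862 hashes to 4; slot 4 is free -> place at 4.
Table: [., 892, 493, 278, 862, 830, 977, 421, ., 416, .]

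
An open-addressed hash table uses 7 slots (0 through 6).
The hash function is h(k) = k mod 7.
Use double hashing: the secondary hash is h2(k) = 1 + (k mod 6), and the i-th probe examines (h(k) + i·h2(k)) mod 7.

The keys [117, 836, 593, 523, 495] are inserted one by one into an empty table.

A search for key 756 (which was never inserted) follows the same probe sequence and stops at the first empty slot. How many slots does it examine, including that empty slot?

2

Insert 117: h=5, slot 5 empty -> index 5.
Insert 836: h=3, slot 3 empty -> index 3.
Insert 593: h=5, h2=6, slot 5 occupied -> index 4.
Insert 523: h=5, h2=2, slot 5 occupied -> index 0.
Insert 495: h=5, h2=4, slot 5 occupied -> index 2.
Table: [523, -, 495, 836, 593, 117, -]
Lookup 756: h=0, h2=1, probe 0,1 → slot 1 empty, not found.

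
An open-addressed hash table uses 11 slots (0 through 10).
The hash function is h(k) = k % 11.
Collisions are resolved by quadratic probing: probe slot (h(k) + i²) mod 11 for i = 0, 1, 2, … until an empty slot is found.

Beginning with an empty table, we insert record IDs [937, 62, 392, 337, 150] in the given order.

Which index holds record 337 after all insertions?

937 hashes to 2; slot 2 is free → place at 2.
62 hashes to 7; slot 7 is free → place at 7.
392 hashes to 7; 7 taken → place at 8.
337 hashes to 7; 7,8 taken → place at 0.
150 hashes to 7; 7,8,0 taken → place at 5.
Table: [337, _, 937, _, _, 150, _, 62, 392, _, _]

0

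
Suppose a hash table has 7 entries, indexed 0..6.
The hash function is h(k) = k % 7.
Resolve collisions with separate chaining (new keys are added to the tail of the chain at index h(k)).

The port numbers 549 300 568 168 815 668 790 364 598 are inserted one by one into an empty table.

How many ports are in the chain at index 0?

2

Insert 549: h=3, bucket 3 empty → new chain.
Insert 300: h=6, bucket 6 empty → new chain.
Insert 568: h=1, bucket 1 empty → new chain.
Insert 168: h=0, bucket 0 empty → new chain.
Insert 815: h=3, bucket 3 nonempty → append to chain.
Insert 668: h=3, bucket 3 nonempty → append to chain.
Insert 790: h=6, bucket 6 nonempty → append to chain.
Insert 364: h=0, bucket 0 nonempty → append to chain.
Insert 598: h=3, bucket 3 nonempty → append to chain.
Final buckets:
0: 168 -> 364
1: 568
2: .
3: 549 -> 815 -> 668 -> 598
4: .
5: .
6: 300 -> 790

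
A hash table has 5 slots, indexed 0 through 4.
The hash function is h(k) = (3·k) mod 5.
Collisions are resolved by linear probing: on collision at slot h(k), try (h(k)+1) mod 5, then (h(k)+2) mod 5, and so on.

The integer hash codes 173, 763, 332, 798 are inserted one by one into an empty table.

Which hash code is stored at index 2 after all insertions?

798

173: h=4 -> slot 4
763: h=4, probe 4,0 -> slot 0
332: h=1 -> slot 1
798: h=4, probe 4,0,1,2 -> slot 2
Table: [763, 332, 798, _, 173]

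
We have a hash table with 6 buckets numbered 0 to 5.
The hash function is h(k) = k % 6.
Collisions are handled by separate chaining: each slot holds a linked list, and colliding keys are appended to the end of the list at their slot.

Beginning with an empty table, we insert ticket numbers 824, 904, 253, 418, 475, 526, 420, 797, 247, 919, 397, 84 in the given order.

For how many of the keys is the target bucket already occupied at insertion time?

Insert 824: h=2, bucket 2 empty → new chain.
Insert 904: h=4, bucket 4 empty → new chain.
Insert 253: h=1, bucket 1 empty → new chain.
Insert 418: h=4, bucket 4 nonempty → append to chain.
Insert 475: h=1, bucket 1 nonempty → append to chain.
Insert 526: h=4, bucket 4 nonempty → append to chain.
Insert 420: h=0, bucket 0 empty → new chain.
Insert 797: h=5, bucket 5 empty → new chain.
Insert 247: h=1, bucket 1 nonempty → append to chain.
Insert 919: h=1, bucket 1 nonempty → append to chain.
Insert 397: h=1, bucket 1 nonempty → append to chain.
Insert 84: h=0, bucket 0 nonempty → append to chain.
Final buckets:
0: 420 -> 84
1: 253 -> 475 -> 247 -> 919 -> 397
2: 824
3: -
4: 904 -> 418 -> 526
5: 797

7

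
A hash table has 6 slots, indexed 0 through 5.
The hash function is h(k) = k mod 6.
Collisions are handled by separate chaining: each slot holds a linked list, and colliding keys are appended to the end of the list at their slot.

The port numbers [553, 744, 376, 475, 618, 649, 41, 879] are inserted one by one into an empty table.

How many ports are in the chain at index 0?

Insert 553: h=1, bucket 1 empty → new chain.
Insert 744: h=0, bucket 0 empty → new chain.
Insert 376: h=4, bucket 4 empty → new chain.
Insert 475: h=1, bucket 1 nonempty → append to chain.
Insert 618: h=0, bucket 0 nonempty → append to chain.
Insert 649: h=1, bucket 1 nonempty → append to chain.
Insert 41: h=5, bucket 5 empty → new chain.
Insert 879: h=3, bucket 3 empty → new chain.
Final buckets:
0: 744 -> 618
1: 553 -> 475 -> 649
2: _
3: 879
4: 376
5: 41

2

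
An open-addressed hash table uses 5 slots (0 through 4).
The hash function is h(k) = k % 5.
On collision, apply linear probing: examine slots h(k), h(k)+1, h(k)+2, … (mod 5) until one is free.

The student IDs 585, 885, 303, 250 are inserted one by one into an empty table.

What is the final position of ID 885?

1

585 hashes to 0; slot 0 is free => place at 0.
885 hashes to 0; 0 taken => place at 1.
303 hashes to 3; slot 3 is free => place at 3.
250 hashes to 0; 0,1 taken => place at 2.
Table: [585, 885, 250, 303, ∅]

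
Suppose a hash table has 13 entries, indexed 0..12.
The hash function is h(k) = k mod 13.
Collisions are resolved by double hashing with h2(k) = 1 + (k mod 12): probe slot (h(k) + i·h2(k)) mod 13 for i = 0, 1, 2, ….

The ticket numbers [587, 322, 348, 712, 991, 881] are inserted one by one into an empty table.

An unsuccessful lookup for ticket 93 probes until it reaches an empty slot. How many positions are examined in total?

Insert 587: h=2, slot 2 empty => index 2.
Insert 322: h=10, slot 10 empty => index 10.
Insert 348: h=10, h2=1, slot 10 occupied => index 11.
Insert 712: h=10, h2=5, slots 10,2 occupied => index 7.
Insert 991: h=3, slot 3 empty => index 3.
Insert 881: h=10, h2=6, slots 10,3 occupied => index 9.
Table: [., ., 587, 991, ., ., ., 712, ., 881, 322, 348, .]
Lookup 93: h=2, h2=10, probe 2,12 → slot 12 empty, not found.

2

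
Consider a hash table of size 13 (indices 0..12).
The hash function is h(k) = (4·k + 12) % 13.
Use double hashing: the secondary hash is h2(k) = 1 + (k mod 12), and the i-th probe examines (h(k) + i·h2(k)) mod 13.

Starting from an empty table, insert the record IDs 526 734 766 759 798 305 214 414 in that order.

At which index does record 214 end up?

Insert 526: h=10, slot 10 empty => index 10.
Insert 734: h=10, h2=3, slot 10 occupied => index 0.
Insert 766: h=8, slot 8 empty => index 8.
Insert 759: h=6, slot 6 empty => index 6.
Insert 798: h=6, h2=7, slots 6,0 occupied => index 7.
Insert 305: h=10, h2=6, slot 10 occupied => index 3.
Insert 214: h=10, h2=11, slots 10,8,6 occupied => index 4.
Insert 414: h=4, h2=7, slot 4 occupied => index 11.
Table: [734, ., ., 305, 214, ., 759, 798, 766, ., 526, 414, .]

4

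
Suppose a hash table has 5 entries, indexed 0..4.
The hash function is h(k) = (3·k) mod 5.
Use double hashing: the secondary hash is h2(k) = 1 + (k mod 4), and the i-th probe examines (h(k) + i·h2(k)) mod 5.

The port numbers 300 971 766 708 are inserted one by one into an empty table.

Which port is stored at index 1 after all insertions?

300: h=0 → slot 0
971: h=3 → slot 3
766: h=3, h2=3, probe 3,1 → slot 1
708: h=4 → slot 4
Table: [300, 766, ∅, 971, 708]

766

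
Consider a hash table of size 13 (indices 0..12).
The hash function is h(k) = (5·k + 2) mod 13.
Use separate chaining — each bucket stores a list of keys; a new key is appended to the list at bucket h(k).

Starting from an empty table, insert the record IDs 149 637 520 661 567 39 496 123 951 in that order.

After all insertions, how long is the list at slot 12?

Insert 149: h=6, bucket 6 empty -> new chain.
Insert 637: h=2, bucket 2 empty -> new chain.
Insert 520: h=2, bucket 2 nonempty -> append to chain.
Insert 661: h=5, bucket 5 empty -> new chain.
Insert 567: h=3, bucket 3 empty -> new chain.
Insert 39: h=2, bucket 2 nonempty -> append to chain.
Insert 496: h=12, bucket 12 empty -> new chain.
Insert 123: h=6, bucket 6 nonempty -> append to chain.
Insert 951: h=12, bucket 12 nonempty -> append to chain.
Final buckets:
0: -
1: -
2: 637 -> 520 -> 39
3: 567
4: -
5: 661
6: 149 -> 123
7: -
8: -
9: -
10: -
11: -
12: 496 -> 951

2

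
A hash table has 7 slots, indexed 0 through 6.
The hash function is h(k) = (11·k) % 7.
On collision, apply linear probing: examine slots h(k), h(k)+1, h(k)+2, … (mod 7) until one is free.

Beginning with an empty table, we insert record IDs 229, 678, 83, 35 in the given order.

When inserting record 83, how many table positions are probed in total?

229 hashes to 6; slot 6 is free → place at 6.
678 hashes to 3; slot 3 is free → place at 3.
83 hashes to 3; 3 taken → place at 4.
35 hashes to 0; slot 0 is free → place at 0.
Table: [35, _, _, 678, 83, _, 229]

2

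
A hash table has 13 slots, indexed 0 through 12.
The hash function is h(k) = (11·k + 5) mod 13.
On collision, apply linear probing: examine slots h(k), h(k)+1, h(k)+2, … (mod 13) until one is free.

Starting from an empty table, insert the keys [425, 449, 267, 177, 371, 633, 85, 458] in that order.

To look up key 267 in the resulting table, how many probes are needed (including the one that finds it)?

2

425: h=0 → slot 0
449: h=4 → slot 4
267: h=4, probe 4,5 → slot 5
177: h=2 → slot 2
371: h=4, probe 4,5,6 → slot 6
633: h=0, probe 0,1 → slot 1
85: h=4, probe 4,5,6,7 → slot 7
458: h=12 → slot 12
Table: [425, 633, 177, _, 449, 267, 371, 85, _, _, _, _, 458]
Lookup 267: h=4, probe 4,5 → found at 5.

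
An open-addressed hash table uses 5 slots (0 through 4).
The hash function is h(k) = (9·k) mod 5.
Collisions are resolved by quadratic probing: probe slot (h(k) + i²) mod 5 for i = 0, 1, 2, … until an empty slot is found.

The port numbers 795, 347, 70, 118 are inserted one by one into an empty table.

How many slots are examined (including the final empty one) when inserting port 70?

2

795 hashes to 0; slot 0 is free -> place at 0.
347 hashes to 3; slot 3 is free -> place at 3.
70 hashes to 0; 0 taken -> place at 1.
118 hashes to 2; slot 2 is free -> place at 2.
Table: [795, 70, 118, 347, -]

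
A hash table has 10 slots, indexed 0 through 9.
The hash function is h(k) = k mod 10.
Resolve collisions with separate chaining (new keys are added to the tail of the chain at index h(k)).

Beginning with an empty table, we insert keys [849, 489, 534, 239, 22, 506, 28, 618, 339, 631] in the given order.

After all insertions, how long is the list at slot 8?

2

849 → bucket 9
489 → bucket 9 (collision)
534 → bucket 4
239 → bucket 9 (collision)
22 → bucket 2
506 → bucket 6
28 → bucket 8
618 → bucket 8 (collision)
339 → bucket 9 (collision)
631 → bucket 1
Final buckets:
0: ∅
1: 631
2: 22
3: ∅
4: 534
5: ∅
6: 506
7: ∅
8: 28 -> 618
9: 849 -> 489 -> 239 -> 339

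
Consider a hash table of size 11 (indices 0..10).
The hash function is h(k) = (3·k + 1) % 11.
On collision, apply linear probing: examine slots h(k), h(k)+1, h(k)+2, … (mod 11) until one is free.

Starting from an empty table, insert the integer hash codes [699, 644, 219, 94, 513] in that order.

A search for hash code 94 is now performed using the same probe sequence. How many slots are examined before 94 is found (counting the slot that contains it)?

699: h=8 => slot 8
644: h=8, probe 8,9 => slot 9
219: h=9, probe 9,10 => slot 10
94: h=8, probe 8,9,10,0 => slot 0
513: h=0, probe 0,1 => slot 1
Table: [94, 513, -, -, -, -, -, -, 699, 644, 219]
Lookup 94: h=8, probe 8,9,10,0 → found at 0.

4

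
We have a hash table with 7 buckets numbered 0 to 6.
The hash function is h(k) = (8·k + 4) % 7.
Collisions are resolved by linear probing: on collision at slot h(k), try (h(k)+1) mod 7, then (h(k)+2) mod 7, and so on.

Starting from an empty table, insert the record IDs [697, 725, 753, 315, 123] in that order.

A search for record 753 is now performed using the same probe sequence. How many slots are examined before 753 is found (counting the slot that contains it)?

697: h=1 -> slot 1
725: h=1, probe 1,2 -> slot 2
753: h=1, probe 1,2,3 -> slot 3
315: h=4 -> slot 4
123: h=1, probe 1,2,3,4,5 -> slot 5
Table: [—, 697, 725, 753, 315, 123, —]
Lookup 753: h=1, probe 1,2,3 → found at 3.

3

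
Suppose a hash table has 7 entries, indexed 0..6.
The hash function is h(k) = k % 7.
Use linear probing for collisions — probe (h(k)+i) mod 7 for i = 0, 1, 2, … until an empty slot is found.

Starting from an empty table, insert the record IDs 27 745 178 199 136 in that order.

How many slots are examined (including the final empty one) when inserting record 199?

27 hashes to 6; slot 6 is free -> place at 6.
745 hashes to 3; slot 3 is free -> place at 3.
178 hashes to 3; 3 taken -> place at 4.
199 hashes to 3; 3,4 taken -> place at 5.
136 hashes to 3; 3,4,5,6 taken -> place at 0.
Table: [136, ., ., 745, 178, 199, 27]

3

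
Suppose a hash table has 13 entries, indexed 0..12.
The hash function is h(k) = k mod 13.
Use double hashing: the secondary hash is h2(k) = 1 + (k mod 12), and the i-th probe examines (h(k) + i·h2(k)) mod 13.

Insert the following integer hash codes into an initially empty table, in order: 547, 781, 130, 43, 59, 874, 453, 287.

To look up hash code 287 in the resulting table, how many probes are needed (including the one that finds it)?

Insert 547: h=1, slot 1 empty -> index 1.
Insert 781: h=1, h2=2, slot 1 occupied -> index 3.
Insert 130: h=0, slot 0 empty -> index 0.
Insert 43: h=4, slot 4 empty -> index 4.
Insert 59: h=7, slot 7 empty -> index 7.
Insert 874: h=3, h2=11, slots 3,1 occupied -> index 12.
Insert 453: h=11, slot 11 empty -> index 11.
Insert 287: h=1, h2=12, slots 1,0,12,11 occupied -> index 10.
Table: [130, 547, -, 781, 43, -, -, 59, -, -, 287, 453, 874]
Lookup 287: h=1, h2=12, probe 1,0,12,11,10 → found at 10.

5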